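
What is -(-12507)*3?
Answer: 37521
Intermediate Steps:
-(-12507)*3 = -12507*(-3) = 37521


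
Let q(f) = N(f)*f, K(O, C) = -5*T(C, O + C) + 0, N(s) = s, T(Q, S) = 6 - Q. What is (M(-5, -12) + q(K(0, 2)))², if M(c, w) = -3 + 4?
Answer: 160801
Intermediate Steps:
M(c, w) = 1
K(O, C) = -30 + 5*C (K(O, C) = -5*(6 - C) + 0 = (-30 + 5*C) + 0 = -30 + 5*C)
q(f) = f² (q(f) = f*f = f²)
(M(-5, -12) + q(K(0, 2)))² = (1 + (-30 + 5*2)²)² = (1 + (-30 + 10)²)² = (1 + (-20)²)² = (1 + 400)² = 401² = 160801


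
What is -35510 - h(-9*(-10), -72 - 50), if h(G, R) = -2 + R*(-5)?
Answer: -36118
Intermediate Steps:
h(G, R) = -2 - 5*R
-35510 - h(-9*(-10), -72 - 50) = -35510 - (-2 - 5*(-72 - 50)) = -35510 - (-2 - 5*(-122)) = -35510 - (-2 + 610) = -35510 - 1*608 = -35510 - 608 = -36118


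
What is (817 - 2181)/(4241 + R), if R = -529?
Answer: -341/928 ≈ -0.36746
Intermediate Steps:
(817 - 2181)/(4241 + R) = (817 - 2181)/(4241 - 529) = -1364/3712 = -1364*1/3712 = -341/928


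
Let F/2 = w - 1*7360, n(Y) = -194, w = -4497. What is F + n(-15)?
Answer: -23908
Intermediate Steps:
F = -23714 (F = 2*(-4497 - 1*7360) = 2*(-4497 - 7360) = 2*(-11857) = -23714)
F + n(-15) = -23714 - 194 = -23908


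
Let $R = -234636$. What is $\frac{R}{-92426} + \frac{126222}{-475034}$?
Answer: $\frac{24948470763}{10976373121} \approx 2.2729$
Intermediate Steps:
$\frac{R}{-92426} + \frac{126222}{-475034} = - \frac{234636}{-92426} + \frac{126222}{-475034} = \left(-234636\right) \left(- \frac{1}{92426}\right) + 126222 \left(- \frac{1}{475034}\right) = \frac{117318}{46213} - \frac{63111}{237517} = \frac{24948470763}{10976373121}$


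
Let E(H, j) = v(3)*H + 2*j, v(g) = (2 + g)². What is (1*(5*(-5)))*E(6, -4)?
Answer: -3550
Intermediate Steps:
E(H, j) = 2*j + 25*H (E(H, j) = (2 + 3)²*H + 2*j = 5²*H + 2*j = 25*H + 2*j = 2*j + 25*H)
(1*(5*(-5)))*E(6, -4) = (1*(5*(-5)))*(2*(-4) + 25*6) = (1*(-25))*(-8 + 150) = -25*142 = -3550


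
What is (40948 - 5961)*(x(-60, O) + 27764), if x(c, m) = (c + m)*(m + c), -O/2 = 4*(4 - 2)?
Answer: 1173463980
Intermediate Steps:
O = -16 (O = -8*(4 - 2) = -8*2 = -2*8 = -16)
x(c, m) = (c + m)² (x(c, m) = (c + m)*(c + m) = (c + m)²)
(40948 - 5961)*(x(-60, O) + 27764) = (40948 - 5961)*((-60 - 16)² + 27764) = 34987*((-76)² + 27764) = 34987*(5776 + 27764) = 34987*33540 = 1173463980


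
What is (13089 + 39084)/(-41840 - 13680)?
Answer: -52173/55520 ≈ -0.93972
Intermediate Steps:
(13089 + 39084)/(-41840 - 13680) = 52173/(-55520) = 52173*(-1/55520) = -52173/55520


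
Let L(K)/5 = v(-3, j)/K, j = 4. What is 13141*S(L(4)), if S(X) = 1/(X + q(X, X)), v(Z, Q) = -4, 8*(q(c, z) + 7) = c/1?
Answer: -105128/101 ≈ -1040.9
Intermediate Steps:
q(c, z) = -7 + c/8 (q(c, z) = -7 + (c/1)/8 = -7 + (c*1)/8 = -7 + c/8)
L(K) = -20/K (L(K) = 5*(-4/K) = -20/K)
S(X) = 1/(-7 + 9*X/8) (S(X) = 1/(X + (-7 + X/8)) = 1/(-7 + 9*X/8))
13141*S(L(4)) = 13141*(8/(-56 + 9*(-20/4))) = 13141*(8/(-56 + 9*(-20*¼))) = 13141*(8/(-56 + 9*(-5))) = 13141*(8/(-56 - 45)) = 13141*(8/(-101)) = 13141*(8*(-1/101)) = 13141*(-8/101) = -105128/101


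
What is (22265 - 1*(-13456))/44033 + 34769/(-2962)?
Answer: -1425177775/130425746 ≈ -10.927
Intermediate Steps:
(22265 - 1*(-13456))/44033 + 34769/(-2962) = (22265 + 13456)*(1/44033) + 34769*(-1/2962) = 35721*(1/44033) - 34769/2962 = 35721/44033 - 34769/2962 = -1425177775/130425746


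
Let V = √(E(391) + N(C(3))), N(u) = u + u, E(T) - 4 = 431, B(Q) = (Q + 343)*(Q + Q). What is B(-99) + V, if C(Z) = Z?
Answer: -48291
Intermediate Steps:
B(Q) = 2*Q*(343 + Q) (B(Q) = (343 + Q)*(2*Q) = 2*Q*(343 + Q))
E(T) = 435 (E(T) = 4 + 431 = 435)
N(u) = 2*u
V = 21 (V = √(435 + 2*3) = √(435 + 6) = √441 = 21)
B(-99) + V = 2*(-99)*(343 - 99) + 21 = 2*(-99)*244 + 21 = -48312 + 21 = -48291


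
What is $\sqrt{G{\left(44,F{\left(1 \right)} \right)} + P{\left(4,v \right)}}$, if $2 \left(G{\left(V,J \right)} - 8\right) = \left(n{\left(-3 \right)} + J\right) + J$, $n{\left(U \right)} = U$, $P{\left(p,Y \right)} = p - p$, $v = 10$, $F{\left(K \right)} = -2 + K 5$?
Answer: $\frac{\sqrt{38}}{2} \approx 3.0822$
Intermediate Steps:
$F{\left(K \right)} = -2 + 5 K$
$P{\left(p,Y \right)} = 0$
$G{\left(V,J \right)} = \frac{13}{2} + J$ ($G{\left(V,J \right)} = 8 + \frac{\left(-3 + J\right) + J}{2} = 8 + \frac{-3 + 2 J}{2} = 8 + \left(- \frac{3}{2} + J\right) = \frac{13}{2} + J$)
$\sqrt{G{\left(44,F{\left(1 \right)} \right)} + P{\left(4,v \right)}} = \sqrt{\left(\frac{13}{2} + \left(-2 + 5 \cdot 1\right)\right) + 0} = \sqrt{\left(\frac{13}{2} + \left(-2 + 5\right)\right) + 0} = \sqrt{\left(\frac{13}{2} + 3\right) + 0} = \sqrt{\frac{19}{2} + 0} = \sqrt{\frac{19}{2}} = \frac{\sqrt{38}}{2}$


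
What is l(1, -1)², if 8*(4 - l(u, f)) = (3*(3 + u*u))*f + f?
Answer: 2025/64 ≈ 31.641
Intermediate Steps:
l(u, f) = 4 - f/8 - f*(9 + 3*u²)/8 (l(u, f) = 4 - ((3*(3 + u*u))*f + f)/8 = 4 - ((3*(3 + u²))*f + f)/8 = 4 - ((9 + 3*u²)*f + f)/8 = 4 - (f*(9 + 3*u²) + f)/8 = 4 - (f + f*(9 + 3*u²))/8 = 4 + (-f/8 - f*(9 + 3*u²)/8) = 4 - f/8 - f*(9 + 3*u²)/8)
l(1, -1)² = (4 - 5/4*(-1) - 3/8*(-1)*1²)² = (4 + 5/4 - 3/8*(-1)*1)² = (4 + 5/4 + 3/8)² = (45/8)² = 2025/64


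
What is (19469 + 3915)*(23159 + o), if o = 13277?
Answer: 852019424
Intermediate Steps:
(19469 + 3915)*(23159 + o) = (19469 + 3915)*(23159 + 13277) = 23384*36436 = 852019424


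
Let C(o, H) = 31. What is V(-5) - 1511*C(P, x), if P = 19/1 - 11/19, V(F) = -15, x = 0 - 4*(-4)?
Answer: -46856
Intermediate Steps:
x = 16 (x = 0 + 16 = 16)
P = 350/19 (P = 19*1 - 11*1/19 = 19 - 11/19 = 350/19 ≈ 18.421)
V(-5) - 1511*C(P, x) = -15 - 1511*31 = -15 - 46841 = -46856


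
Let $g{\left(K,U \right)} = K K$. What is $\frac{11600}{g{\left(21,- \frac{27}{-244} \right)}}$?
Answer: $\frac{11600}{441} \approx 26.304$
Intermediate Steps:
$g{\left(K,U \right)} = K^{2}$
$\frac{11600}{g{\left(21,- \frac{27}{-244} \right)}} = \frac{11600}{21^{2}} = \frac{11600}{441}$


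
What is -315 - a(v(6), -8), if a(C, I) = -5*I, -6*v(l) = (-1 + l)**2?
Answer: -355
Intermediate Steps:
v(l) = -(-1 + l)**2/6
-315 - a(v(6), -8) = -315 - (-5)*(-8) = -315 - 1*40 = -315 - 40 = -355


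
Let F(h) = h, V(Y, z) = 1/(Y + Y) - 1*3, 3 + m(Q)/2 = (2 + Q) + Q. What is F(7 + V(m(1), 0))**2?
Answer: 289/16 ≈ 18.063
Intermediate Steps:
m(Q) = -2 + 4*Q (m(Q) = -6 + 2*((2 + Q) + Q) = -6 + 2*(2 + 2*Q) = -6 + (4 + 4*Q) = -2 + 4*Q)
V(Y, z) = -3 + 1/(2*Y) (V(Y, z) = 1/(2*Y) - 3 = -3 + 1/(2*Y))
F(7 + V(m(1), 0))**2 = (7 + (-3 + 1/(2*(-2 + 4*1))))**2 = (7 + (-3 + 1/(2*(-2 + 4))))**2 = (7 + (-3 + (1/2)/2))**2 = (7 + (-3 + (1/2)*(1/2)))**2 = (7 + (-3 + 1/4))**2 = (7 - 11/4)**2 = (17/4)**2 = 289/16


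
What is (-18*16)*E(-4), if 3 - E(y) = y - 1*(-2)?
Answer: -1440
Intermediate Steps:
E(y) = 1 - y (E(y) = 3 - (y - 1*(-2)) = 3 - (y + 2) = 3 - (2 + y) = 3 + (-2 - y) = 1 - y)
(-18*16)*E(-4) = (-18*16)*(1 - 1*(-4)) = -288*(1 + 4) = -288*5 = -1440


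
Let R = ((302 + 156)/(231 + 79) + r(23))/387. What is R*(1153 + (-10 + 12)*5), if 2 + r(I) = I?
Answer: 4051892/59985 ≈ 67.548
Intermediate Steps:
r(I) = -2 + I
R = 3484/59985 (R = ((302 + 156)/(231 + 79) + (-2 + 23))/387 = (458/310 + 21)*(1/387) = (458*(1/310) + 21)*(1/387) = (229/155 + 21)*(1/387) = (3484/155)*(1/387) = 3484/59985 ≈ 0.058081)
R*(1153 + (-10 + 12)*5) = 3484*(1153 + (-10 + 12)*5)/59985 = 3484*(1153 + 2*5)/59985 = 3484*(1153 + 10)/59985 = (3484/59985)*1163 = 4051892/59985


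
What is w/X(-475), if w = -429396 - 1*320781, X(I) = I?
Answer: 39483/25 ≈ 1579.3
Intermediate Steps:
w = -750177 (w = -429396 - 320781 = -750177)
w/X(-475) = -750177/(-475) = -750177*(-1/475) = 39483/25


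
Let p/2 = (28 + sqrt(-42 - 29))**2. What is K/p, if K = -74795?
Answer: -10665767/292410 + 418852*I*sqrt(71)/146205 ≈ -36.475 + 24.139*I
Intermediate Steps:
p = 2*(28 + I*sqrt(71))**2 (p = 2*(28 + sqrt(-42 - 29))**2 = 2*(28 + sqrt(-71))**2 = 2*(28 + I*sqrt(71))**2 ≈ 1426.0 + 943.73*I)
K/p = -74795/(1426 + 112*I*sqrt(71))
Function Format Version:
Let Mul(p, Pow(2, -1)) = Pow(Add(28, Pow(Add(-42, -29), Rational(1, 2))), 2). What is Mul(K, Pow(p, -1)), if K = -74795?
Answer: Add(Rational(-10665767, 292410), Mul(Rational(418852, 146205), I, Pow(71, Rational(1, 2)))) ≈ Add(-36.475, Mul(24.139, I))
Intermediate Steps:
p = Mul(2, Pow(Add(28, Mul(I, Pow(71, Rational(1, 2)))), 2)) (p = Mul(2, Pow(Add(28, Pow(Add(-42, -29), Rational(1, 2))), 2)) = Mul(2, Pow(Add(28, Pow(-71, Rational(1, 2))), 2)) = Mul(2, Pow(Add(28, Mul(I, Pow(71, Rational(1, 2)))), 2)) ≈ Add(1426.0, Mul(943.73, I)))
Mul(K, Pow(p, -1)) = Mul(-74795, Pow(Add(1426, Mul(112, I, Pow(71, Rational(1, 2)))), -1))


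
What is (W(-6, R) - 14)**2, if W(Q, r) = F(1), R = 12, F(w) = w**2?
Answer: 169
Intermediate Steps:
W(Q, r) = 1 (W(Q, r) = 1**2 = 1)
(W(-6, R) - 14)**2 = (1 - 14)**2 = (-13)**2 = 169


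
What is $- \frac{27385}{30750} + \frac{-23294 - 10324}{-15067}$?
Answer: $\frac{9556057}{7127850} \approx 1.3407$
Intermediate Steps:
$- \frac{27385}{30750} + \frac{-23294 - 10324}{-15067} = \left(-27385\right) \frac{1}{30750} - - \frac{2586}{1159} = - \frac{5477}{6150} + \frac{2586}{1159} = \frac{9556057}{7127850}$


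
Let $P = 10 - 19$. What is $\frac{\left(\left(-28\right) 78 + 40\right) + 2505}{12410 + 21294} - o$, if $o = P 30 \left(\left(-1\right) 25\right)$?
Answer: $- \frac{227501639}{33704} \approx -6750.0$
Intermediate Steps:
$P = -9$ ($P = 10 - 19 = -9$)
$o = 6750$ ($o = \left(-9\right) 30 \left(\left(-1\right) 25\right) = \left(-270\right) \left(-25\right) = 6750$)
$\frac{\left(\left(-28\right) 78 + 40\right) + 2505}{12410 + 21294} - o = \frac{\left(\left(-28\right) 78 + 40\right) + 2505}{12410 + 21294} - 6750 = \frac{\left(-2184 + 40\right) + 2505}{33704} - 6750 = \left(-2144 + 2505\right) \frac{1}{33704} - 6750 = 361 \cdot \frac{1}{33704} - 6750 = \frac{361}{33704} - 6750 = - \frac{227501639}{33704}$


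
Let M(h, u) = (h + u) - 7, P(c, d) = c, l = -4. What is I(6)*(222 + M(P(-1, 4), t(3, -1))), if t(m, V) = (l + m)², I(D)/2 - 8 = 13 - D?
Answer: 6450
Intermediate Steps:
I(D) = 42 - 2*D (I(D) = 16 + 2*(13 - D) = 16 + (26 - 2*D) = 42 - 2*D)
t(m, V) = (-4 + m)²
M(h, u) = -7 + h + u
I(6)*(222 + M(P(-1, 4), t(3, -1))) = (42 - 2*6)*(222 + (-7 - 1 + (-4 + 3)²)) = (42 - 12)*(222 + (-7 - 1 + (-1)²)) = 30*(222 + (-7 - 1 + 1)) = 30*(222 - 7) = 30*215 = 6450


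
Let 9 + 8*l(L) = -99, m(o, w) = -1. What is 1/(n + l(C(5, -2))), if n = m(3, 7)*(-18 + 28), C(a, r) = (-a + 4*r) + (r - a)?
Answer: -2/47 ≈ -0.042553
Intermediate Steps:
C(a, r) = -2*a + 5*r
l(L) = -27/2 (l(L) = -9/8 + (⅛)*(-99) = -9/8 - 99/8 = -27/2)
n = -10 (n = -(-18 + 28) = -1*10 = -10)
1/(n + l(C(5, -2))) = 1/(-10 - 27/2) = 1/(-47/2) = -2/47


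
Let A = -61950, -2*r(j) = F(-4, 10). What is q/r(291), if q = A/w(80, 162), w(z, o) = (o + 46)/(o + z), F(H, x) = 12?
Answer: 1249325/104 ≈ 12013.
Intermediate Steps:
r(j) = -6 (r(j) = -½*12 = -6)
w(z, o) = (46 + o)/(o + z)
q = -3747975/52 (q = -61950*(162 + 80)/(46 + 162) = -61950/(208/242) = -61950/((1/242)*208) = -61950/104/121 = -61950*121/104 = -3747975/52 ≈ -72077.)
q/r(291) = -3747975/52/(-6) = -3747975/52*(-⅙) = 1249325/104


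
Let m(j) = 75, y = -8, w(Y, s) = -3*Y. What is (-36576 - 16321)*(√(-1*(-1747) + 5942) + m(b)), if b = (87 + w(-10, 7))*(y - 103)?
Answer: -3967275 - 52897*√7689 ≈ -8.6056e+6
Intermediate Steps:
b = -12987 (b = (87 - 3*(-10))*(-8 - 103) = (87 + 30)*(-111) = 117*(-111) = -12987)
(-36576 - 16321)*(√(-1*(-1747) + 5942) + m(b)) = (-36576 - 16321)*(√(-1*(-1747) + 5942) + 75) = -52897*(√(1747 + 5942) + 75) = -52897*(√7689 + 75) = -52897*(75 + √7689) = -3967275 - 52897*√7689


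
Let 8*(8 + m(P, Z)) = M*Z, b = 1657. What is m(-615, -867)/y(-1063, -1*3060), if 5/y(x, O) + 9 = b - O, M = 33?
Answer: -6750095/2 ≈ -3.3750e+6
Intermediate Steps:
m(P, Z) = -8 + 33*Z/8 (m(P, Z) = -8 + (33*Z)/8 = -8 + 33*Z/8)
y(x, O) = 5/(1648 - O) (y(x, O) = 5/(-9 + (1657 - O)) = 5/(1648 - O))
m(-615, -867)/y(-1063, -1*3060) = (-8 + (33/8)*(-867))/((-5/(-1648 - 1*3060))) = (-8 - 28611/8)/((-5/(-1648 - 3060))) = -28675/(8*((-5/(-4708)))) = -28675/(8*((-5*(-1/4708)))) = -28675/(8*5/4708) = -28675/8*4708/5 = -6750095/2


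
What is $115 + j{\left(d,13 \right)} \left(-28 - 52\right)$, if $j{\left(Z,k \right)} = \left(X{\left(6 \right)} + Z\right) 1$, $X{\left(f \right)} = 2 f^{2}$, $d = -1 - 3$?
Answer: $-5325$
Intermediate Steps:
$d = -4$
$j{\left(Z,k \right)} = 72 + Z$ ($j{\left(Z,k \right)} = \left(2 \cdot 6^{2} + Z\right) 1 = \left(2 \cdot 36 + Z\right) 1 = \left(72 + Z\right) 1 = 72 + Z$)
$115 + j{\left(d,13 \right)} \left(-28 - 52\right) = 115 + \left(72 - 4\right) \left(-28 - 52\right) = 115 + 68 \left(-28 - 52\right) = 115 + 68 \left(-80\right) = 115 - 5440 = -5325$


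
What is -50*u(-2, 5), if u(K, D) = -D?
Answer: 250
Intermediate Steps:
-50*u(-2, 5) = -(-50)*5 = -50*(-5) = 250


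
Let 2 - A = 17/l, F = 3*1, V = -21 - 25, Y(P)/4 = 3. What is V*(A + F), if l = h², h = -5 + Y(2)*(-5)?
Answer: -970968/4225 ≈ -229.81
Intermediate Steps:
Y(P) = 12 (Y(P) = 4*3 = 12)
V = -46
F = 3
h = -65 (h = -5 + 12*(-5) = -5 - 60 = -65)
l = 4225 (l = (-65)² = 4225)
A = 8433/4225 (A = 2 - 17/4225 = 8433/4225 ≈ 1.9960)
V*(A + F) = -46*(8433/4225 + 3) = -46*21108/4225 = -970968/4225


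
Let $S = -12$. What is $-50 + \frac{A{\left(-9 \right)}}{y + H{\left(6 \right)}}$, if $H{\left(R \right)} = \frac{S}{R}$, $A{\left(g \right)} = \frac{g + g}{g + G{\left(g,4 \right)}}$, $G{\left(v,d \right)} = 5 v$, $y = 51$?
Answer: $- \frac{7349}{147} \approx -49.993$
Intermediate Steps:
$A{\left(g \right)} = \frac{1}{3}$ ($A{\left(g \right)} = \frac{g + g}{g + 5 g} = \frac{2 g}{6 g} = 2 g \frac{1}{6 g} = \frac{1}{3}$)
$H{\left(R \right)} = - \frac{12}{R}$
$-50 + \frac{A{\left(-9 \right)}}{y + H{\left(6 \right)}} = -50 + \frac{1}{51 - \frac{12}{6}} \cdot \frac{1}{3} = -50 + \frac{1}{51 - 2} \cdot \frac{1}{3} = -50 + \frac{1}{49} \cdot \frac{1}{3} = -50 + \frac{1}{147} = - \frac{7349}{147}$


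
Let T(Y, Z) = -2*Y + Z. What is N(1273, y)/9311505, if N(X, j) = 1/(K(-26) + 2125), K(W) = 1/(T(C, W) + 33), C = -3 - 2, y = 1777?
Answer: 17/336387429630 ≈ 5.0537e-11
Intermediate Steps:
C = -5
T(Y, Z) = Z - 2*Y
K(W) = 1/(43 + W) (K(W) = 1/((W - 2*(-5)) + 33) = 1/((W + 10) + 33) = 1/((10 + W) + 33) = 1/(43 + W))
N(X, j) = 17/36126 (N(X, j) = 1/(1/(43 - 26) + 2125) = 1/(1/17 + 2125) = 1/(36126/17) = 17/36126)
N(1273, y)/9311505 = (17/36126)/9311505 = (17/36126)*(1/9311505) = 17/336387429630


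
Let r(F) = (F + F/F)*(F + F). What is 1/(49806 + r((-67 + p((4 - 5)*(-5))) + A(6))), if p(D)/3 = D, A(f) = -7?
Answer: 1/56650 ≈ 1.7652e-5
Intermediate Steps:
p(D) = 3*D
r(F) = 2*F*(1 + F) (r(F) = (F + 1)*(2*F) = (1 + F)*(2*F) = 2*F*(1 + F))
1/(49806 + r((-67 + p((4 - 5)*(-5))) + A(6))) = 1/(49806 + 2*((-67 + 3*((4 - 5)*(-5))) - 7)*(1 + ((-67 + 3*((4 - 5)*(-5))) - 7))) = 1/(49806 + 2*((-67 + 3*(-1*(-5))) - 7)*(1 + ((-67 + 3*(-1*(-5))) - 7))) = 1/(49806 + 2*((-67 + 3*5) - 7)*(1 + ((-67 + 3*5) - 7))) = 1/(49806 + 2*((-67 + 15) - 7)*(1 + ((-67 + 15) - 7))) = 1/(49806 + 2*(-52 - 7)*(1 + (-52 - 7))) = 1/(49806 + 2*(-59)*(1 - 59)) = 1/(49806 + 2*(-59)*(-58)) = 1/(49806 + 6844) = 1/56650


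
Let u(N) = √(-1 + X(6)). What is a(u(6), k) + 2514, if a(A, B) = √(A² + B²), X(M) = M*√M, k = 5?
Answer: 2514 + √(24 + 6*√6) ≈ 2520.2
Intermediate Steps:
X(M) = M^(3/2)
u(N) = √(-1 + 6*√6) (u(N) = √(-1 + 6^(3/2)) = √(-1 + 6*√6))
a(u(6), k) + 2514 = √((√(-1 + 6*√6))² + 5²) + 2514 = √((-1 + 6*√6) + 25) + 2514 = √(24 + 6*√6) + 2514 = 2514 + √(24 + 6*√6)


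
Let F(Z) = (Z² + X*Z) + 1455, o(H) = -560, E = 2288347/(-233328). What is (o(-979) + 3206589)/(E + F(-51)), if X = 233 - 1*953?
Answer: 748056334512/9511894181 ≈ 78.644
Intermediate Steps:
X = -720 (X = 233 - 953 = -720)
E = -2288347/233328 (E = 2288347*(-1/233328) = -2288347/233328 ≈ -9.8074)
F(Z) = 1455 + Z² - 720*Z (F(Z) = (Z² - 720*Z) + 1455 = 1455 + Z² - 720*Z)
(o(-979) + 3206589)/(E + F(-51)) = (-560 + 3206589)/(-2288347/233328 + (1455 + (-51)² - 720*(-51))) = 3206029/(-2288347/233328 + (1455 + 2601 + 36720)) = 3206029/(-2288347/233328 + 40776) = 3206029/(9511894181/233328) = 3206029*(233328/9511894181) = 748056334512/9511894181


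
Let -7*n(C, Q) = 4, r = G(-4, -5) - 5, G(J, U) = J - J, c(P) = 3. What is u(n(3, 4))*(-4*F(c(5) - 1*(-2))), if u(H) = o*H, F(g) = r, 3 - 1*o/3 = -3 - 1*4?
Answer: -2400/7 ≈ -342.86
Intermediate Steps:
G(J, U) = 0
o = 30 (o = 9 - 3*(-3 - 1*4) = 9 - 3*(-3 - 4) = 9 - 3*(-7) = 9 + 21 = 30)
r = -5 (r = 0 - 5 = -5)
n(C, Q) = -4/7 (n(C, Q) = -1/7*4 = -4/7)
F(g) = -5
u(H) = 30*H
u(n(3, 4))*(-4*F(c(5) - 1*(-2))) = (30*(-4/7))*(-4*(-5)) = -120/7*20 = -2400/7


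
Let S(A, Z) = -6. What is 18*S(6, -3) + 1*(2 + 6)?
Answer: -100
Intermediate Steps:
18*S(6, -3) + 1*(2 + 6) = 18*(-6) + 1*(2 + 6) = -108 + 1*8 = -108 + 8 = -100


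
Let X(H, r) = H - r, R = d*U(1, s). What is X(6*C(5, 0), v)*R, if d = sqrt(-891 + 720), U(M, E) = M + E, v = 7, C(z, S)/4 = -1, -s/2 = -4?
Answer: -837*I*sqrt(19) ≈ -3648.4*I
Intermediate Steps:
s = 8 (s = -2*(-4) = 8)
C(z, S) = -4 (C(z, S) = 4*(-1) = -4)
U(M, E) = E + M
d = 3*I*sqrt(19) (d = sqrt(-171) = 3*I*sqrt(19) ≈ 13.077*I)
R = 27*I*sqrt(19) (R = (3*I*sqrt(19))*(8 + 1) = (3*I*sqrt(19))*9 = 27*I*sqrt(19) ≈ 117.69*I)
X(6*C(5, 0), v)*R = (6*(-4) - 1*7)*(27*I*sqrt(19)) = (-24 - 7)*(27*I*sqrt(19)) = -837*I*sqrt(19)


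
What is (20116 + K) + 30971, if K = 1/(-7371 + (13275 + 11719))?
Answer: 900306202/17623 ≈ 51087.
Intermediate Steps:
K = 1/17623 (K = 1/(-7371 + 24994) = 1/17623 ≈ 5.6744e-5)
(20116 + K) + 30971 = (20116 + 1/17623) + 30971 = 354504269/17623 + 30971 = 900306202/17623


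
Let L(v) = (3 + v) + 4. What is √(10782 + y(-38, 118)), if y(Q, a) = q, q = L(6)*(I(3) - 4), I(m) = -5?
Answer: 3*√1185 ≈ 103.27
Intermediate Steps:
L(v) = 7 + v
q = -117 (q = (7 + 6)*(-5 - 4) = 13*(-9) = -117)
y(Q, a) = -117
√(10782 + y(-38, 118)) = √(10782 - 117) = √10665 = 3*√1185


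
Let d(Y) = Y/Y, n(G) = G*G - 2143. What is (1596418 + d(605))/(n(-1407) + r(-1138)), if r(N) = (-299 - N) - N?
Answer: 145129/179953 ≈ 0.80648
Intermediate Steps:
r(N) = -299 - 2*N
n(G) = -2143 + G² (n(G) = G² - 2143 = -2143 + G²)
d(Y) = 1
(1596418 + d(605))/(n(-1407) + r(-1138)) = (1596418 + 1)/((-2143 + (-1407)²) + (-299 - 2*(-1138))) = 1596419/((-2143 + 1979649) + (-299 + 2276)) = 1596419/(1977506 + 1977) = 1596419/1979483 = 1596419*(1/1979483) = 145129/179953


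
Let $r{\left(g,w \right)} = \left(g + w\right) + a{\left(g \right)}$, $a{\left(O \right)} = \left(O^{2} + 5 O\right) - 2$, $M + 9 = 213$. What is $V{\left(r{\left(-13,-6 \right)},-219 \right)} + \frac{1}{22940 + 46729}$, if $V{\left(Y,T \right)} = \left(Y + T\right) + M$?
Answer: $\frac{4737493}{69669} \approx 68.0$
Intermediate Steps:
$M = 204$ ($M = -9 + 213 = 204$)
$a{\left(O \right)} = -2 + O^{2} + 5 O$
$r{\left(g,w \right)} = -2 + w + g^{2} + 6 g$ ($r{\left(g,w \right)} = \left(g + w\right) + \left(-2 + g^{2} + 5 g\right) = -2 + w + g^{2} + 6 g$)
$V{\left(Y,T \right)} = 204 + T + Y$ ($V{\left(Y,T \right)} = \left(Y + T\right) + 204 = \left(T + Y\right) + 204 = 204 + T + Y$)
$V{\left(r{\left(-13,-6 \right)},-219 \right)} + \frac{1}{22940 + 46729} = \left(204 - 219 + \left(-2 - 6 + \left(-13\right)^{2} + 6 \left(-13\right)\right)\right) + \frac{1}{22940 + 46729} = \left(204 - 219 - -83\right) + \frac{1}{69669} = \left(204 - 219 + 83\right) + \frac{1}{69669} = 68 + \frac{1}{69669} = \frac{4737493}{69669}$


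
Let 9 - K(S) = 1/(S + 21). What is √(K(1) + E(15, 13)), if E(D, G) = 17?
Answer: √12562/22 ≈ 5.0946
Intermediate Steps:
K(S) = 9 - 1/(21 + S) (K(S) = 9 - 1/(S + 21) = 9 - 1/(21 + S))
√(K(1) + E(15, 13)) = √((188 + 9*1)/(21 + 1) + 17) = √((188 + 9)/22 + 17) = √((1/22)*197 + 17) = √(197/22 + 17) = √(571/22) = √12562/22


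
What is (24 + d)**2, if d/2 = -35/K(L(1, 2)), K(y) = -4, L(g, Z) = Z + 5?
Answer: 6889/4 ≈ 1722.3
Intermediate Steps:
L(g, Z) = 5 + Z
d = 35/2 (d = 2*(-35/(-4)) = 2*(-35*(-1/4)) = 2*(35/4) = 35/2 ≈ 17.500)
(24 + d)**2 = (24 + 35/2)**2 = (83/2)**2 = 6889/4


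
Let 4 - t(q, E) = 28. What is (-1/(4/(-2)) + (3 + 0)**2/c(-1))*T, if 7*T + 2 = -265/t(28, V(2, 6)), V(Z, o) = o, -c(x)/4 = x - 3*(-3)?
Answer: 217/768 ≈ 0.28255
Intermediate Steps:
c(x) = -36 - 4*x (c(x) = -4*(x - 3*(-3)) = -4*(x + 9) = -4*(9 + x) = -36 - 4*x)
t(q, E) = -24 (t(q, E) = 4 - 1*28 = 4 - 28 = -24)
T = 31/24 (T = -2/7 + (-265/(-24))/7 = -2/7 + (-265*(-1/24))/7 = -2/7 + (1/7)*(265/24) = -2/7 + 265/168 = 31/24 ≈ 1.2917)
(-1/(4/(-2)) + (3 + 0)**2/c(-1))*T = (-1/(4/(-2)) + (3 + 0)**2/(-36 - 4*(-1)))*(31/24) = (-1/(4*(-1/2)) + 3**2/(-36 + 4))*(31/24) = (-1/(-2) + 9/(-32))*(31/24) = (-1*(-1/2) + 9*(-1/32))*(31/24) = (1/2 - 9/32)*(31/24) = (7/32)*(31/24) = 217/768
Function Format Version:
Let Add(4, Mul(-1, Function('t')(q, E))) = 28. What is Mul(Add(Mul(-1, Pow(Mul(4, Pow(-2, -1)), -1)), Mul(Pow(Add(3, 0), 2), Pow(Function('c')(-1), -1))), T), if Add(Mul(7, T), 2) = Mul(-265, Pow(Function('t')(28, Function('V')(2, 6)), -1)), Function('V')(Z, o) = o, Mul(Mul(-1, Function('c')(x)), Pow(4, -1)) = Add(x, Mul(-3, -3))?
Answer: Rational(217, 768) ≈ 0.28255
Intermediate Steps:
Function('c')(x) = Add(-36, Mul(-4, x)) (Function('c')(x) = Mul(-4, Add(x, Mul(-3, -3))) = Mul(-4, Add(x, 9)) = Mul(-4, Add(9, x)) = Add(-36, Mul(-4, x)))
Function('t')(q, E) = -24 (Function('t')(q, E) = Add(4, Mul(-1, 28)) = Add(4, -28) = -24)
T = Rational(31, 24) (T = Add(Rational(-2, 7), Mul(Rational(1, 7), Mul(-265, Pow(-24, -1)))) = Add(Rational(-2, 7), Mul(Rational(1, 7), Mul(-265, Rational(-1, 24)))) = Add(Rational(-2, 7), Mul(Rational(1, 7), Rational(265, 24))) = Add(Rational(-2, 7), Rational(265, 168)) = Rational(31, 24) ≈ 1.2917)
Mul(Add(Mul(-1, Pow(Mul(4, Pow(-2, -1)), -1)), Mul(Pow(Add(3, 0), 2), Pow(Function('c')(-1), -1))), T) = Mul(Add(Mul(-1, Pow(Mul(4, Pow(-2, -1)), -1)), Mul(Pow(Add(3, 0), 2), Pow(Add(-36, Mul(-4, -1)), -1))), Rational(31, 24)) = Mul(Add(Mul(-1, Pow(Mul(4, Rational(-1, 2)), -1)), Mul(Pow(3, 2), Pow(Add(-36, 4), -1))), Rational(31, 24)) = Mul(Add(Mul(-1, Pow(-2, -1)), Mul(9, Pow(-32, -1))), Rational(31, 24)) = Mul(Add(Mul(-1, Rational(-1, 2)), Mul(9, Rational(-1, 32))), Rational(31, 24)) = Mul(Add(Rational(1, 2), Rational(-9, 32)), Rational(31, 24)) = Mul(Rational(7, 32), Rational(31, 24)) = Rational(217, 768)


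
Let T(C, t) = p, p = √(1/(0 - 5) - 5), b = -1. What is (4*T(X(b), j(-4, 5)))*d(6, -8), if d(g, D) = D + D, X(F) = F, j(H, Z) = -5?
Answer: -64*I*√130/5 ≈ -145.94*I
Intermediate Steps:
p = I*√130/5 (p = √(1/(-5) - 5) = √(-⅕ - 5) = √(-26/5) = I*√130/5 ≈ 2.2803*I)
d(g, D) = 2*D
T(C, t) = I*√130/5
(4*T(X(b), j(-4, 5)))*d(6, -8) = (4*(I*√130/5))*(2*(-8)) = (4*I*√130/5)*(-16) = -64*I*√130/5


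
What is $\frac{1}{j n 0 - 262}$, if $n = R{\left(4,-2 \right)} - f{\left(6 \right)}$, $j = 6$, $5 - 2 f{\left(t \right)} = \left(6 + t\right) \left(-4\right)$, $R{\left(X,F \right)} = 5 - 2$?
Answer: $- \frac{1}{262} \approx -0.0038168$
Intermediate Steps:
$R{\left(X,F \right)} = 3$ ($R{\left(X,F \right)} = 5 - 2 = 3$)
$f{\left(t \right)} = \frac{29}{2} + 2 t$ ($f{\left(t \right)} = \frac{5}{2} - \frac{\left(6 + t\right) \left(-4\right)}{2} = \frac{5}{2} - \frac{-24 - 4 t}{2} = \frac{5}{2} + \left(12 + 2 t\right) = \frac{29}{2} + 2 t$)
$n = - \frac{47}{2}$ ($n = 3 - \left(\frac{29}{2} + 2 \cdot 6\right) = 3 - \left(\frac{29}{2} + 12\right) = 3 - \frac{53}{2} = - \frac{47}{2} \approx -23.5$)
$\frac{1}{j n 0 - 262} = \frac{1}{6 \left(- \frac{47}{2}\right) 0 - 262} = \frac{1}{\left(-141\right) 0 - 262} = \frac{1}{0 - 262} = \frac{1}{-262} = - \frac{1}{262}$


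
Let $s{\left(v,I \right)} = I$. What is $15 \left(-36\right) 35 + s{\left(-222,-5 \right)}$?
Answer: $-18905$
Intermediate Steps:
$15 \left(-36\right) 35 + s{\left(-222,-5 \right)} = 15 \left(-36\right) 35 - 5 = \left(-540\right) 35 - 5 = -18900 - 5 = -18905$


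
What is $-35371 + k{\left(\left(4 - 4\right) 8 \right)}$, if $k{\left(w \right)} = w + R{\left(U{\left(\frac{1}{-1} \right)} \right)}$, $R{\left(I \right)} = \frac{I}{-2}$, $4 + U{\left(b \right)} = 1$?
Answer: $- \frac{70739}{2} \approx -35370.0$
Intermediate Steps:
$U{\left(b \right)} = -3$ ($U{\left(b \right)} = -4 + 1 = -3$)
$R{\left(I \right)} = - \frac{I}{2}$ ($R{\left(I \right)} = I \left(- \frac{1}{2}\right) = - \frac{I}{2}$)
$k{\left(w \right)} = \frac{3}{2} + w$ ($k{\left(w \right)} = w - - \frac{3}{2} = w + \frac{3}{2} = \frac{3}{2} + w$)
$-35371 + k{\left(\left(4 - 4\right) 8 \right)} = -35371 + \left(\frac{3}{2} + \left(4 - 4\right) 8\right) = -35371 + \left(\frac{3}{2} + 0 \cdot 8\right) = -35371 + \left(\frac{3}{2} + 0\right) = -35371 + \frac{3}{2} = - \frac{70739}{2}$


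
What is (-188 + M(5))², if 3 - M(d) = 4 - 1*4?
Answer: 34225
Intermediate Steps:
M(d) = 3 (M(d) = 3 - (4 - 1*4) = 3 - (4 - 4) = 3 - 1*0 = 3 + 0 = 3)
(-188 + M(5))² = (-188 + 3)² = (-185)² = 34225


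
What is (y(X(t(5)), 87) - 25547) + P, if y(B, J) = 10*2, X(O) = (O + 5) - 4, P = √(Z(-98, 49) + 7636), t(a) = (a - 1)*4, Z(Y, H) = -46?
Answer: -25527 + √7590 ≈ -25440.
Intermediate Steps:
t(a) = -4 + 4*a (t(a) = (-1 + a)*4 = -4 + 4*a)
P = √7590 (P = √(-46 + 7636) = √7590 ≈ 87.121)
X(O) = 1 + O (X(O) = (5 + O) - 4 = 1 + O)
y(B, J) = 20
(y(X(t(5)), 87) - 25547) + P = (20 - 25547) + √7590 = -25527 + √7590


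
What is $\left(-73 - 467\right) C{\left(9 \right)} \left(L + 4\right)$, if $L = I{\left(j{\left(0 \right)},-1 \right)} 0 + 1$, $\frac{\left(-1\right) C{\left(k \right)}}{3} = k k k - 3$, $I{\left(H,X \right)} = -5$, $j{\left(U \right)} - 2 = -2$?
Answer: $5880600$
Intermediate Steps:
$j{\left(U \right)} = 0$ ($j{\left(U \right)} = 2 - 2 = 0$)
$C{\left(k \right)} = 9 - 3 k^{3}$ ($C{\left(k \right)} = - 3 \left(k k k - 3\right) = - 3 \left(k^{2} k - 3\right) = - 3 \left(k^{3} - 3\right) = - 3 \left(-3 + k^{3}\right) = 9 - 3 k^{3}$)
$L = 1$ ($L = \left(-5\right) 0 + 1 = 0 + 1 = 1$)
$\left(-73 - 467\right) C{\left(9 \right)} \left(L + 4\right) = \left(-73 - 467\right) \left(9 - 3 \cdot 9^{3}\right) \left(1 + 4\right) = - 540 \left(9 - 2187\right) 5 = - 540 \left(\left(-2178\right) 5\right) = \left(-540\right) \left(-10890\right) = 5880600$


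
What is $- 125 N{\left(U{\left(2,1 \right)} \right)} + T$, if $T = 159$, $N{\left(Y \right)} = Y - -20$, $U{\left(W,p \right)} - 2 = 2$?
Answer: $-2841$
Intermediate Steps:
$U{\left(W,p \right)} = 4$ ($U{\left(W,p \right)} = 2 + 2 = 4$)
$N{\left(Y \right)} = 20 + Y$ ($N{\left(Y \right)} = Y + 20 = 20 + Y$)
$- 125 N{\left(U{\left(2,1 \right)} \right)} + T = - 125 \left(20 + 4\right) + 159 = \left(-125\right) 24 + 159 = -3000 + 159 = -2841$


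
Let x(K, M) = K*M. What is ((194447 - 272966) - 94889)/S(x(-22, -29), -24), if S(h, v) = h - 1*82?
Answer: -43352/139 ≈ -311.88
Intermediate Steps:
S(h, v) = -82 + h (S(h, v) = h - 82 = -82 + h)
((194447 - 272966) - 94889)/S(x(-22, -29), -24) = ((194447 - 272966) - 94889)/(-82 - 22*(-29)) = (-78519 - 94889)/(-82 + 638) = -173408/556 = -173408*1/556 = -43352/139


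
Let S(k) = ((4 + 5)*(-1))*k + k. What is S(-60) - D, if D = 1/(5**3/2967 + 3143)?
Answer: 4476191913/9325406 ≈ 480.00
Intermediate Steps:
D = 2967/9325406 (D = 1/(125*(1/2967) + 3143) = 1/(125/2967 + 3143) = 1/(9325406/2967) = 2967/9325406 ≈ 0.00031816)
S(k) = -8*k (S(k) = (9*(-1))*k + k = -9*k + k = -8*k)
S(-60) - D = -8*(-60) - 1*2967/9325406 = 480 - 2967/9325406 = 4476191913/9325406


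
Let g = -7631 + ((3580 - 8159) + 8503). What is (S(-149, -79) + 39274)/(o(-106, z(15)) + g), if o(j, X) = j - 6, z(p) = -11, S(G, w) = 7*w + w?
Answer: -38642/3819 ≈ -10.118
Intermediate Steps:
S(G, w) = 8*w
g = -3707 (g = -7631 + (-4579 + 8503) = -7631 + 3924 = -3707)
o(j, X) = -6 + j
(S(-149, -79) + 39274)/(o(-106, z(15)) + g) = (8*(-79) + 39274)/((-6 - 106) - 3707) = (-632 + 39274)/(-112 - 3707) = 38642/(-3819) = 38642*(-1/3819) = -38642/3819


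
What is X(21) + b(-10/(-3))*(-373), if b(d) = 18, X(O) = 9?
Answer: -6705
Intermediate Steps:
X(21) + b(-10/(-3))*(-373) = 9 + 18*(-373) = 9 - 6714 = -6705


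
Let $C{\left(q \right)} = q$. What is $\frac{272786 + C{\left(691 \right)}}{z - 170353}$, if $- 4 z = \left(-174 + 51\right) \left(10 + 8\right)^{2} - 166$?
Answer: $- \frac{182318}{106899} \approx -1.7055$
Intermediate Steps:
$z = \frac{20009}{2}$ ($z = - \frac{\left(-174 + 51\right) \left(10 + 8\right)^{2} - 166}{4} = - \frac{- 123 \cdot 18^{2} - 166}{4} = - \frac{\left(-123\right) 324 - 166}{4} = - \frac{-39852 - 166}{4} = \left(- \frac{1}{4}\right) \left(-40018\right) = \frac{20009}{2} \approx 10005.0$)
$\frac{272786 + C{\left(691 \right)}}{z - 170353} = \frac{272786 + 691}{\frac{20009}{2} - 170353} = \frac{273477}{- \frac{320697}{2}} = 273477 \left(- \frac{2}{320697}\right) = - \frac{182318}{106899}$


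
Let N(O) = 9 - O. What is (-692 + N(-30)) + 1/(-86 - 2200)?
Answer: -1492759/2286 ≈ -653.00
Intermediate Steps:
(-692 + N(-30)) + 1/(-86 - 2200) = (-692 + (9 - 1*(-30))) + 1/(-86 - 2200) = (-692 + (9 + 30)) + 1/(-2286) = (-692 + 39) - 1/2286 = -653 - 1/2286 = -1492759/2286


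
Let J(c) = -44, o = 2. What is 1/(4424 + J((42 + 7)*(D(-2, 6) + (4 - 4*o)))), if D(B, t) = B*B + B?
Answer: 1/4380 ≈ 0.00022831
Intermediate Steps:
D(B, t) = B + B² (D(B, t) = B² + B = B + B²)
1/(4424 + J((42 + 7)*(D(-2, 6) + (4 - 4*o)))) = 1/(4424 - 44) = 1/4380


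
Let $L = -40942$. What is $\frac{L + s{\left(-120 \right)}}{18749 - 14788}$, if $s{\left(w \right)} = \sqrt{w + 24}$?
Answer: $- \frac{40942}{3961} + \frac{4 i \sqrt{6}}{3961} \approx -10.336 + 0.0024736 i$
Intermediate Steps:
$s{\left(w \right)} = \sqrt{24 + w}$
$\frac{L + s{\left(-120 \right)}}{18749 - 14788} = \frac{-40942 + \sqrt{24 - 120}}{18749 - 14788} = \frac{-40942 + \sqrt{-96}}{3961} = \left(-40942 + 4 i \sqrt{6}\right) \frac{1}{3961} = - \frac{40942}{3961} + \frac{4 i \sqrt{6}}{3961}$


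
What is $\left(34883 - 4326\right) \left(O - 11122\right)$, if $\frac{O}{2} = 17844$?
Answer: $750663262$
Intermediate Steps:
$O = 35688$ ($O = 2 \cdot 17844 = 35688$)
$\left(34883 - 4326\right) \left(O - 11122\right) = \left(34883 - 4326\right) \left(35688 - 11122\right) = 30557 \cdot 24566 = 750663262$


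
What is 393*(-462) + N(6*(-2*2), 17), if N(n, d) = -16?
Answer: -181582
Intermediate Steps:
393*(-462) + N(6*(-2*2), 17) = 393*(-462) - 16 = -181566 - 16 = -181582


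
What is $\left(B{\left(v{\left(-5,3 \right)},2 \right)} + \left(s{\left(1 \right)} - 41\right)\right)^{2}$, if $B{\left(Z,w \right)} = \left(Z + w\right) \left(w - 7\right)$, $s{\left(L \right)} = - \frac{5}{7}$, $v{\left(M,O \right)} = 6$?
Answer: $\frac{327184}{49} \approx 6677.2$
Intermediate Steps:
$s{\left(L \right)} = - \frac{5}{7}$ ($s{\left(L \right)} = \left(-5\right) \frac{1}{7} = - \frac{5}{7}$)
$B{\left(Z,w \right)} = \left(-7 + w\right) \left(Z + w\right)$ ($B{\left(Z,w \right)} = \left(Z + w\right) \left(-7 + w\right) = \left(-7 + w\right) \left(Z + w\right)$)
$\left(B{\left(v{\left(-5,3 \right)},2 \right)} + \left(s{\left(1 \right)} - 41\right)\right)^{2} = \left(\left(2^{2} - 42 - 14 + 6 \cdot 2\right) - \frac{292}{7}\right)^{2} = \left(\left(4 - 42 - 14 + 12\right) - \frac{292}{7}\right)^{2} = \left(-40 - \frac{292}{7}\right)^{2} = \left(- \frac{572}{7}\right)^{2} = \frac{327184}{49}$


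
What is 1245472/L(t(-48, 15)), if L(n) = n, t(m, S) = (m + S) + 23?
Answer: -622736/5 ≈ -1.2455e+5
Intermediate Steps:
t(m, S) = 23 + S + m (t(m, S) = (S + m) + 23 = 23 + S + m)
1245472/L(t(-48, 15)) = 1245472/(23 + 15 - 48) = 1245472/(-10) = 1245472*(-⅒) = -622736/5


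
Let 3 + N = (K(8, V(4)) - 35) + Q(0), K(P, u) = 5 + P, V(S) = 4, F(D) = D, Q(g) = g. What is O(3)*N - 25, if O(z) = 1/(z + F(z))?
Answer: -175/6 ≈ -29.167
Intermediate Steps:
O(z) = 1/(2*z) (O(z) = 1/(z + z) = 1/(2*z))
N = -25 (N = -3 + (((5 + 8) - 35) + 0) = -3 + ((13 - 35) + 0) = -3 + (-22 + 0) = -3 - 22 = -25)
O(3)*N - 25 = ((½)/3)*(-25) - 25 = ((½)*(⅓))*(-25) - 25 = (⅙)*(-25) - 25 = -25/6 - 25 = -175/6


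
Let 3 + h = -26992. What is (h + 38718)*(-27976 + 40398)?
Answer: 145623106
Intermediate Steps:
h = -26995 (h = -3 - 26992 = -26995)
(h + 38718)*(-27976 + 40398) = (-26995 + 38718)*(-27976 + 40398) = 11723*12422 = 145623106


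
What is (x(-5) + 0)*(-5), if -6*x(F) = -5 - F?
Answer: 0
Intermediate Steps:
x(F) = ⅚ + F/6 (x(F) = -(-5 - F)/6 = ⅚ + F/6)
(x(-5) + 0)*(-5) = ((⅚ + (⅙)*(-5)) + 0)*(-5) = ((⅚ - ⅚) + 0)*(-5) = (0 + 0)*(-5) = 0*(-5) = 0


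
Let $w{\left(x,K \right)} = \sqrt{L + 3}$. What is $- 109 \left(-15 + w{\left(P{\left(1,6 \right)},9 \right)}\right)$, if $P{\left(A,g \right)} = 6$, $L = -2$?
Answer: $1526$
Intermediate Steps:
$w{\left(x,K \right)} = 1$ ($w{\left(x,K \right)} = \sqrt{-2 + 3} = \sqrt{1} = 1$)
$- 109 \left(-15 + w{\left(P{\left(1,6 \right)},9 \right)}\right) = - 109 \left(-15 + 1\right) = \left(-109\right) \left(-14\right) = 1526$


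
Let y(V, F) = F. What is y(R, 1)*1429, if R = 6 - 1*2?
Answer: 1429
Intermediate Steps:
R = 4 (R = 6 - 2 = 4)
y(R, 1)*1429 = 1*1429 = 1429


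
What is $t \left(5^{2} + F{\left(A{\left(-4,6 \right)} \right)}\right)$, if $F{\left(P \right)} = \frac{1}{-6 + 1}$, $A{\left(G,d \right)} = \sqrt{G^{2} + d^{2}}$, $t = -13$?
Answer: $- \frac{1612}{5} \approx -322.4$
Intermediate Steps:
$F{\left(P \right)} = - \frac{1}{5}$ ($F{\left(P \right)} = \frac{1}{-5} = - \frac{1}{5}$)
$t \left(5^{2} + F{\left(A{\left(-4,6 \right)} \right)}\right) = - 13 \left(5^{2} - \frac{1}{5}\right) = - 13 \left(25 - \frac{1}{5}\right) = \left(-13\right) \frac{124}{5} = - \frac{1612}{5}$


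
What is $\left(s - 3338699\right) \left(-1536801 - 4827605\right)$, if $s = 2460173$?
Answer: $5591296145556$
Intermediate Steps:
$\left(s - 3338699\right) \left(-1536801 - 4827605\right) = \left(2460173 - 3338699\right) \left(-1536801 - 4827605\right) = \left(-878526\right) \left(-6364406\right) = 5591296145556$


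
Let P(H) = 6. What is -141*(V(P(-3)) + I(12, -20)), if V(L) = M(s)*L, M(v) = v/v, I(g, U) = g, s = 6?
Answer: -2538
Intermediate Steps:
M(v) = 1
V(L) = L (V(L) = 1*L = L)
-141*(V(P(-3)) + I(12, -20)) = -141*(6 + 12) = -141*18 = -2538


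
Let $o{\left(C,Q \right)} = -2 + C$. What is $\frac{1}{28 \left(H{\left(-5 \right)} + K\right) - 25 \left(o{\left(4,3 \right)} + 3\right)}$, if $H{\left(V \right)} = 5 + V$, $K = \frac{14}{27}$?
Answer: $- \frac{27}{2983} \approx -0.0090513$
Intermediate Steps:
$K = \frac{14}{27}$ ($K = 14 \cdot \frac{1}{27} = \frac{14}{27} \approx 0.51852$)
$\frac{1}{28 \left(H{\left(-5 \right)} + K\right) - 25 \left(o{\left(4,3 \right)} + 3\right)} = \frac{1}{28 \left(\left(5 - 5\right) + \frac{14}{27}\right) - 25 \left(\left(-2 + 4\right) + 3\right)} = \frac{1}{28 \left(0 + \frac{14}{27}\right) - 25 \left(2 + 3\right)} = \frac{1}{28 \cdot \frac{14}{27} - 125} = \frac{1}{\frac{392}{27} - 125} = \frac{1}{- \frac{2983}{27}} = - \frac{27}{2983}$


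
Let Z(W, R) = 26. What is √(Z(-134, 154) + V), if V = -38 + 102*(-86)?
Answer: 12*I*√61 ≈ 93.723*I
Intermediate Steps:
V = -8810 (V = -38 - 8772 = -8810)
√(Z(-134, 154) + V) = √(26 - 8810) = √(-8784) = 12*I*√61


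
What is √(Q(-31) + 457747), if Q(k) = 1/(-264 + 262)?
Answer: √1830986/2 ≈ 676.57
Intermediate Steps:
Q(k) = -½ (Q(k) = 1/(-2) = -½)
√(Q(-31) + 457747) = √(-½ + 457747) = √(915493/2) = √1830986/2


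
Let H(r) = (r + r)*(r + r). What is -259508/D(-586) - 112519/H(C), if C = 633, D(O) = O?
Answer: 207931033957/469607508 ≈ 442.78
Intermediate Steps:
H(r) = 4*r**2 (H(r) = (2*r)*(2*r) = 4*r**2)
-259508/D(-586) - 112519/H(C) = -259508/(-586) - 112519/(4*633**2) = -259508*(-1/586) - 112519/(4*400689) = 129754/293 - 112519/1602756 = 207931033957/469607508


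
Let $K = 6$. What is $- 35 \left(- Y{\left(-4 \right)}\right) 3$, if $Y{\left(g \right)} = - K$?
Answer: $-630$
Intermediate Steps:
$Y{\left(g \right)} = -6$ ($Y{\left(g \right)} = \left(-1\right) 6 = -6$)
$- 35 \left(- Y{\left(-4 \right)}\right) 3 = - 35 \left(\left(-1\right) \left(-6\right)\right) 3 = \left(-35\right) 6 \cdot 3 = \left(-210\right) 3 = -630$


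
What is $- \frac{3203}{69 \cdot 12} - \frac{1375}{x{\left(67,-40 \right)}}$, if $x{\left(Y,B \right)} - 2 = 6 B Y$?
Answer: $- \frac{25179667}{6656292} \approx -3.7828$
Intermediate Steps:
$x{\left(Y,B \right)} = 2 + 6 B Y$
$- \frac{3203}{69 \cdot 12} - \frac{1375}{x{\left(67,-40 \right)}} = - \frac{3203}{69 \cdot 12} - \frac{1375}{2 + 6 \left(-40\right) 67} = - \frac{3203}{828} - \frac{1375}{2 - 16080} = \left(-3203\right) \frac{1}{828} - \frac{1375}{-16078} = - \frac{3203}{828} - - \frac{1375}{16078} = - \frac{3203}{828} + \frac{1375}{16078} = - \frac{25179667}{6656292}$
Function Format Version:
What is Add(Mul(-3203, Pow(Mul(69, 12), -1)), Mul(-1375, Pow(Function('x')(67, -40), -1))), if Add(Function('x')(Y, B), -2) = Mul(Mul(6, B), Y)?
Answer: Rational(-25179667, 6656292) ≈ -3.7828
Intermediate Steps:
Function('x')(Y, B) = Add(2, Mul(6, B, Y)) (Function('x')(Y, B) = Add(2, Mul(Mul(6, B), Y)) = Add(2, Mul(6, B, Y)))
Add(Mul(-3203, Pow(Mul(69, 12), -1)), Mul(-1375, Pow(Function('x')(67, -40), -1))) = Add(Mul(-3203, Pow(Mul(69, 12), -1)), Mul(-1375, Pow(Add(2, Mul(6, -40, 67)), -1))) = Add(Mul(-3203, Pow(828, -1)), Mul(-1375, Pow(Add(2, -16080), -1))) = Add(Mul(-3203, Rational(1, 828)), Mul(-1375, Pow(-16078, -1))) = Add(Rational(-3203, 828), Mul(-1375, Rational(-1, 16078))) = Add(Rational(-3203, 828), Rational(1375, 16078)) = Rational(-25179667, 6656292)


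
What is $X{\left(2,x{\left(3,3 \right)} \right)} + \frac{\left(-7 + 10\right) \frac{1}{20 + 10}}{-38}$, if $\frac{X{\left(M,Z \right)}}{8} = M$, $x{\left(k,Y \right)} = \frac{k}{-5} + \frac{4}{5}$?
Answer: $\frac{6079}{380} \approx 15.997$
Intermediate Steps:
$x{\left(k,Y \right)} = \frac{4}{5} - \frac{k}{5}$ ($x{\left(k,Y \right)} = k \left(- \frac{1}{5}\right) + 4 \cdot \frac{1}{5} = - \frac{k}{5} + \frac{4}{5} = \frac{4}{5} - \frac{k}{5}$)
$X{\left(M,Z \right)} = 8 M$
$X{\left(2,x{\left(3,3 \right)} \right)} + \frac{\left(-7 + 10\right) \frac{1}{20 + 10}}{-38} = 8 \cdot 2 + \frac{\left(-7 + 10\right) \frac{1}{20 + 10}}{-38} = 16 + \frac{3}{30} \left(- \frac{1}{38}\right) = 16 + 3 \cdot \frac{1}{30} \left(- \frac{1}{38}\right) = 16 + \frac{1}{10} \left(- \frac{1}{38}\right) = 16 - \frac{1}{380} = \frac{6079}{380}$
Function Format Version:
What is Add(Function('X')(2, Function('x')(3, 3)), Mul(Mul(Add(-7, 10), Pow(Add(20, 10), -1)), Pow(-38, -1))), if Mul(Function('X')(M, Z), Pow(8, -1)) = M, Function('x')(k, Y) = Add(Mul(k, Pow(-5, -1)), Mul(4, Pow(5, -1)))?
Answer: Rational(6079, 380) ≈ 15.997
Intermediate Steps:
Function('x')(k, Y) = Add(Rational(4, 5), Mul(Rational(-1, 5), k)) (Function('x')(k, Y) = Add(Mul(k, Rational(-1, 5)), Mul(4, Rational(1, 5))) = Add(Mul(Rational(-1, 5), k), Rational(4, 5)) = Add(Rational(4, 5), Mul(Rational(-1, 5), k)))
Function('X')(M, Z) = Mul(8, M)
Add(Function('X')(2, Function('x')(3, 3)), Mul(Mul(Add(-7, 10), Pow(Add(20, 10), -1)), Pow(-38, -1))) = Add(Mul(8, 2), Mul(Mul(Add(-7, 10), Pow(Add(20, 10), -1)), Pow(-38, -1))) = Add(16, Mul(Mul(3, Pow(30, -1)), Rational(-1, 38))) = Add(16, Mul(Mul(3, Rational(1, 30)), Rational(-1, 38))) = Add(16, Mul(Rational(1, 10), Rational(-1, 38))) = Add(16, Rational(-1, 380)) = Rational(6079, 380)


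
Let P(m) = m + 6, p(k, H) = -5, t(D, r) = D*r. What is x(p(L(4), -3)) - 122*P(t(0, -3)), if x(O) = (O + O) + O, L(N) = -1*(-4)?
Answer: -747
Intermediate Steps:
L(N) = 4
P(m) = 6 + m
x(O) = 3*O (x(O) = 2*O + O = 3*O)
x(p(L(4), -3)) - 122*P(t(0, -3)) = 3*(-5) - 122*(6 + 0*(-3)) = -15 - 122*(6 + 0) = -15 - 122*6 = -15 - 732 = -747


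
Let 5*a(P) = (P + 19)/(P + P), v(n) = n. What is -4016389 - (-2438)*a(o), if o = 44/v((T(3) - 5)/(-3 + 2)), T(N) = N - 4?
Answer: -441706489/110 ≈ -4.0155e+6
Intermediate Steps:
T(N) = -4 + N
o = 22/3 (o = 44/((((-4 + 3) - 5)/(-3 + 2))) = 44/(((-1 - 5)/(-1))) = 44/((-6*(-1))) = 44/6 = 44*(1/6) = 22/3 ≈ 7.3333)
a(P) = (19 + P)/(10*P) (a(P) = ((P + 19)/(P + P))/5 = ((19 + P)/((2*P)))/5 = ((19 + P)*(1/(2*P)))/5 = ((19 + P)/(2*P))/5 = (19 + P)/(10*P))
-4016389 - (-2438)*a(o) = -4016389 - (-2438)*(19 + 22/3)/(10*(22/3)) = -4016389 - (-2438)*(1/10)*(3/22)*(79/3) = -4016389 - (-2438)*79/220 = -4016389 - 1*(-96301/110) = -4016389 + 96301/110 = -441706489/110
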